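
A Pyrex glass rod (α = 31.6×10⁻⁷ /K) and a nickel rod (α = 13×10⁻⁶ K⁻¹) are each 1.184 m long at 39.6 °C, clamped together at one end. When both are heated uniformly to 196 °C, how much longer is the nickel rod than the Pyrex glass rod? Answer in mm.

1.82 mm

ΔT = 156.4 K
Pyrex glass: ΔL = 31.6×10⁻⁷ × 1.184 m × 156.4 = 5.8516×10⁻⁴ m = 0.58516 mm
nickel: ΔL = 13×10⁻⁶ × 1.184 m × 156.4 = 2.4073×10⁻³ m = 2.4073 mm
difference = 2.4073 − 0.58516 = 1.82214 mm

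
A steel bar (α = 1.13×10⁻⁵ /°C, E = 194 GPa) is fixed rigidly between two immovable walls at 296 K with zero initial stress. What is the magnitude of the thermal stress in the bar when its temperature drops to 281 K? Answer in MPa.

Fully constrained: the free strain ε = αΔT is blocked, so σ = Eε = EαΔT.
|ΔT| = 15 K
σ = 194×10⁹ × 1.13×10⁻⁵ × 15 = 3.29×10⁷ Pa

σ = 32.9 MPa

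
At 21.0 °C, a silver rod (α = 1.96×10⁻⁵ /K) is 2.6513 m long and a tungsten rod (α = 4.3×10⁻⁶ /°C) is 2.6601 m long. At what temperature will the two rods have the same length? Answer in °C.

Equal length when α₁L₁ΔT − α₂L₂ΔT = L₂ − L₁ = 8.80×10⁻³ m
α₁L₁ = 5.196548×10⁻⁵, α₂L₂ = 1.143843×10⁻⁵ → Δ(αL) = 4.052705×10⁻⁵ m/K
ΔT = 8.80×10⁻³ / 4.052705×10⁻⁵ = 217.139 K, so T = 21.0 + 217.139 = 238.139 °C

T = 238.1 °C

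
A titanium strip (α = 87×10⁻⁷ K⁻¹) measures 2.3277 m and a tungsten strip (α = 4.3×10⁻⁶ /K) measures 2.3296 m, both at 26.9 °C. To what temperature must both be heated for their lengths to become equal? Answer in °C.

Equal length when α₁L₁ΔT − α₂L₂ΔT = L₂ − L₁ = 1.90×10⁻³ m
α₁L₁ = 2.025099×10⁻⁵, α₂L₂ = 1.001728×10⁻⁵ → Δ(αL) = 1.023371×10⁻⁵ m/K
ΔT = 1.90×10⁻³ / 1.023371×10⁻⁵ = 185.661 K, so T = 26.9 + 185.661 = 212.561 °C

T = 212.6 °C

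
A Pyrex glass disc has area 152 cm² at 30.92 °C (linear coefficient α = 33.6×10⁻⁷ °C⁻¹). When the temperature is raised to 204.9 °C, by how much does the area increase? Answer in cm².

Area coefficient ≈ 2α; |ΔT| = 173.98 K
ΔA = 2αA₀ΔT = 2(33.6×10⁻⁷)(152)(173.98) = 0.178 cm²

ΔA = 0.178 cm²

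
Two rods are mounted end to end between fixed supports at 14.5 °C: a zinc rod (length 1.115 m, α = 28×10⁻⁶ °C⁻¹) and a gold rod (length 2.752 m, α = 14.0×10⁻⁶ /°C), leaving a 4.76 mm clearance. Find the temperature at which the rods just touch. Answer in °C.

T = 82.7 °C

Gap closes when ΔL₁ + ΔL₂ = 4.76 mm = 4.76×10⁻³ m
(α₁L₁ + α₂L₂)ΔT = g
α₁L₁ + α₂L₂ = 28×10⁻⁶×1.115 + 14.0×10⁻⁶×2.752 = 6.9748×10⁻⁵ m/K
ΔT = 4.76×10⁻³ / 6.9748×10⁻⁵ = 68.246 K
T = 14.5 + 68.246 = 82.746 °C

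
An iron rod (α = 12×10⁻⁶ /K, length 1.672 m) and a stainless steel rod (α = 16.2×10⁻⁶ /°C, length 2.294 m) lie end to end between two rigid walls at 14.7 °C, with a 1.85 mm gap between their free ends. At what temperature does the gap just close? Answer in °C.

Gap closes when ΔL₁ + ΔL₂ = 1.85 mm = 1.85×10⁻³ m
(α₁L₁ + α₂L₂)ΔT = g
α₁L₁ + α₂L₂ = 12×10⁻⁶×1.672 + 16.2×10⁻⁶×2.294 = 5.72268×10⁻⁵ m/K
ΔT = 1.85×10⁻³ / 5.72268×10⁻⁵ = 32.328 K
T = 14.7 + 32.328 = 47.028 °C

T = 47.0 °C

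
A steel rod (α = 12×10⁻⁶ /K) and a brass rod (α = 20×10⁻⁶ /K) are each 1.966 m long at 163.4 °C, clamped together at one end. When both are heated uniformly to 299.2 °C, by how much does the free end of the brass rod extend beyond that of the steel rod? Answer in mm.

ΔT = 135.8 K
steel: ΔL = 12×10⁻⁶ × 1.966 m × 135.8 = 3.2038×10⁻³ m = 3.2038 mm
brass: ΔL = 20×10⁻⁶ × 1.966 m × 135.8 = 5.3397×10⁻³ m = 5.3397 mm
difference = 5.3397 − 3.2038 = 2.1359 mm

2.14 mm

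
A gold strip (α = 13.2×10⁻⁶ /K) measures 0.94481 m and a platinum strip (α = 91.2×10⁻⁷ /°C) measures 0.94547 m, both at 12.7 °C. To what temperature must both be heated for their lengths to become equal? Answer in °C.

Equal length when α₁L₁ΔT − α₂L₂ΔT = L₂ − L₁ = 6.60×10⁻⁴ m
α₁L₁ = 1.2471492×10⁻⁵, α₂L₂ = 8.6226864×10⁻⁶ → Δ(αL) = 3.8488056×10⁻⁶ m/K
ΔT = 6.60×10⁻⁴ / 3.8488056×10⁻⁶ = 171.482 K, so T = 12.7 + 171.482 = 184.182 °C

T = 184.2 °C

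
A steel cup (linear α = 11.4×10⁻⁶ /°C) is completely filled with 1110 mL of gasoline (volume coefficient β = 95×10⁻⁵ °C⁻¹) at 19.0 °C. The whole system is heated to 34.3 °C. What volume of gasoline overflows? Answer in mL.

15.6 mL

The cup also expands: β_container ≈ 3α = 3.42×10⁻⁵ /K
Net overflow = V₀(β_liq − 3α_cont)ΔT
β − 3α = 9.50×10⁻⁴ − 3.42×10⁻⁵ = 9.158×10⁻⁴ /K; ΔT = 15.3 K
ΔV = 1110 × 9.158×10⁻⁴ × 15.3 = 15.6 mL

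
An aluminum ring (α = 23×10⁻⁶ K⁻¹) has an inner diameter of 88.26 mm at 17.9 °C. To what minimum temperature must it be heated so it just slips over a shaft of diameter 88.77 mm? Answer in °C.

T = 269 °C

Required Δd = 88.77 − 88.26 = 0.51 mm
Δd = αd₀ΔT ⇒ ΔT = Δd/(αd₀) = 0.51 / (23×10⁻⁶ × 88.26) = 251.23 K
T_min = 17.9 + 251.23 = 269.13 °C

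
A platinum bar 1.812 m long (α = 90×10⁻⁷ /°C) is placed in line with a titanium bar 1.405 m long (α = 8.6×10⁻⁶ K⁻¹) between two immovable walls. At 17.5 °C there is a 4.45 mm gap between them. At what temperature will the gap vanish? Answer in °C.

α₁L₁ = 1.6308×10⁻⁵ m/K, α₂L₂ = 1.2083×10⁻⁵ m/K → total 2.8391×10⁻⁵ m/K
ΔT = g/(α₁L₁+α₂L₂) = 4.45×10⁻³ / 2.8391×10⁻⁵ = 156.74 K
T = 17.5 + 156.74 = 174.24 °C

T = 174 °C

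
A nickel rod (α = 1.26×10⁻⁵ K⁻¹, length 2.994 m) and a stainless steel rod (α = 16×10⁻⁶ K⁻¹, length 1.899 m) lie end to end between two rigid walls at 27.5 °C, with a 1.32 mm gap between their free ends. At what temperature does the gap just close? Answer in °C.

Gap closes when ΔL₁ + ΔL₂ = 1.32 mm = 1.32×10⁻³ m
(α₁L₁ + α₂L₂)ΔT = g
α₁L₁ + α₂L₂ = 1.26×10⁻⁵×2.994 + 16×10⁻⁶×1.899 = 6.81084×10⁻⁵ m/K
ΔT = 1.32×10⁻³ / 6.81084×10⁻⁵ = 19.381 K
T = 27.5 + 19.381 = 46.881 °C

T = 46.9 °C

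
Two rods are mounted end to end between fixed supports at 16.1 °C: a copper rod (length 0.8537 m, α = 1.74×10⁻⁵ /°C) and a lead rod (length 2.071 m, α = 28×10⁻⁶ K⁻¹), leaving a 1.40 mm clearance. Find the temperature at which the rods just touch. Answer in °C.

T = 35.3 °C

Gap closes when ΔL₁ + ΔL₂ = 1.40 mm = 1.40×10⁻³ m
(α₁L₁ + α₂L₂)ΔT = g
α₁L₁ + α₂L₂ = 1.74×10⁻⁵×0.8537 + 28×10⁻⁶×2.071 = 7.284238×10⁻⁵ m/K
ΔT = 1.40×10⁻³ / 7.284238×10⁻⁵ = 19.220 K
T = 16.1 + 19.220 = 35.320 °C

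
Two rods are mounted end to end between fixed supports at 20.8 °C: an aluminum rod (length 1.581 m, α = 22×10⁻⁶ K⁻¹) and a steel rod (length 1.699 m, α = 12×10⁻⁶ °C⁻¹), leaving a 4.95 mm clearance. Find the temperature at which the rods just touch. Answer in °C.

T = 111 °C

Gap closes when ΔL₁ + ΔL₂ = 4.95 mm = 4.95×10⁻³ m
(α₁L₁ + α₂L₂)ΔT = g
α₁L₁ + α₂L₂ = 22×10⁻⁶×1.581 + 12×10⁻⁶×1.699 = 5.517×10⁻⁵ m/K
ΔT = 4.95×10⁻³ / 5.517×10⁻⁵ = 89.72 K
T = 20.8 + 89.72 = 110.52 °C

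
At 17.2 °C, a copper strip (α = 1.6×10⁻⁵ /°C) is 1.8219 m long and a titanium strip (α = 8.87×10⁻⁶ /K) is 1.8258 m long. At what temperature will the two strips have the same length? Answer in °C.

Equal length when α₁L₁ΔT − α₂L₂ΔT = L₂ − L₁ = 3.90×10⁻³ m
α₁L₁ = 2.91504×10⁻⁵, α₂L₂ = 1.6194846×10⁻⁵ → Δ(αL) = 1.2955554×10⁻⁵ m/K
ΔT = 3.90×10⁻³ / 1.2955554×10⁻⁵ = 301.029 K, so T = 17.2 + 301.029 = 318.229 °C

T = 318.2 °C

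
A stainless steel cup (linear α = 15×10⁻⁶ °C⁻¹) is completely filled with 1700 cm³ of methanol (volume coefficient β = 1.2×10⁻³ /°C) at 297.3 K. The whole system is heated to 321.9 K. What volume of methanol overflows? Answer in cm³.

48.3 cm³

The cup also expands: β_container ≈ 3α = 4.5×10⁻⁵ /K
Net overflow = V₀(β_liq − 3α_cont)ΔT
β − 3α = 1.20×10⁻³ − 4.5×10⁻⁵ = 1.155×10⁻³ /K; ΔT = 24.6 K
ΔV = 1700 × 1.155×10⁻³ × 24.6 = 48.3 cm³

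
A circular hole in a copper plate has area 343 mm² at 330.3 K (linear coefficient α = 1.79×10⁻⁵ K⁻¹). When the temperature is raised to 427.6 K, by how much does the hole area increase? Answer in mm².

ΔA = 1.19 mm²

Area coefficient ≈ 2α; |ΔT| = 97.3 K
ΔA = 2αA₀ΔT = 2(1.79×10⁻⁵)(343)(97.3) = 1.19 mm²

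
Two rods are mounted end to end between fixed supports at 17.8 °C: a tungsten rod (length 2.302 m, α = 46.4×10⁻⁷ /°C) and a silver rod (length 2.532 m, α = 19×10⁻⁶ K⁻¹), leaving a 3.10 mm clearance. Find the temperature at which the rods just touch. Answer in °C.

α₁L₁ = 1.068128×10⁻⁵ m/K, α₂L₂ = 4.8108×10⁻⁵ m/K → total 5.878928×10⁻⁵ m/K
ΔT = g/(α₁L₁+α₂L₂) = 3.10×10⁻³ / 5.878928×10⁻⁵ = 52.731 K
T = 17.8 + 52.731 = 70.531 °C

T = 70.5 °C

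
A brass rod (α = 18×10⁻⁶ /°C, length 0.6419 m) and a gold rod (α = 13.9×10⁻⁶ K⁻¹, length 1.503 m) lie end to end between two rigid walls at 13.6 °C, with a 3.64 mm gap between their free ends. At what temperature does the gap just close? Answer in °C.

α₁L₁ = 1.15542×10⁻⁵ m/K, α₂L₂ = 2.08917×10⁻⁵ m/K → total 3.24459×10⁻⁵ m/K
ΔT = g/(α₁L₁+α₂L₂) = 3.64×10⁻³ / 3.24459×10⁻⁵ = 112.19 K
T = 13.6 + 112.19 = 125.79 °C

T = 126 °C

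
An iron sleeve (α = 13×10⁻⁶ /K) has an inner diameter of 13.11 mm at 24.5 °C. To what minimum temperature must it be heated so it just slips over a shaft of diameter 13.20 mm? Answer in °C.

T = 553 °C

Required Δd = 13.20 − 13.11 = 0.09 mm
Δd = αd₀ΔT ⇒ ΔT = Δd/(αd₀) = 0.09 / (13×10⁻⁶ × 13.11) = 528.08 K
T_min = 24.5 + 528.08 = 552.58 °C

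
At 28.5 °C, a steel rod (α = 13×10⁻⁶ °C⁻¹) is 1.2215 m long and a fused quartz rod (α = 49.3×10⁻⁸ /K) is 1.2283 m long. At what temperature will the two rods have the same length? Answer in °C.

T = 473.7 °C

Equal length when α₁L₁ΔT − α₂L₂ΔT = L₂ − L₁ = 6.80×10⁻³ m
α₁L₁ = 1.58795×10⁻⁵, α₂L₂ = 6.055519×10⁻⁷ → Δ(αL) = 1.52739481×10⁻⁵ m/K
ΔT = 6.80×10⁻³ / 1.52739481×10⁻⁵ = 445.203 K, so T = 28.5 + 445.203 = 473.703 °C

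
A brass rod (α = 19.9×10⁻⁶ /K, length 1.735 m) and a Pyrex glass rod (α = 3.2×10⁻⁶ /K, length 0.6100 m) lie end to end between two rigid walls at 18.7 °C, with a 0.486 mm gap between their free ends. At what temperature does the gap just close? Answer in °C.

α₁L₁ = 3.45265×10⁻⁵ m/K, α₂L₂ = 1.952×10⁻⁶ m/K → total 3.64785×10⁻⁵ m/K
ΔT = g/(α₁L₁+α₂L₂) = 4.86×10⁻⁴ / 3.64785×10⁻⁵ = 13.323 K
T = 18.7 + 13.323 = 32.023 °C

T = 32.0 °C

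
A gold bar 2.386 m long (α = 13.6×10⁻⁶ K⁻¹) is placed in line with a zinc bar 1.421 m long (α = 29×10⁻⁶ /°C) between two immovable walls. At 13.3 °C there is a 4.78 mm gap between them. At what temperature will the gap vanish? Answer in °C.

T = 78.2 °C

Gap closes when ΔL₁ + ΔL₂ = 4.78 mm = 4.78×10⁻³ m
(α₁L₁ + α₂L₂)ΔT = g
α₁L₁ + α₂L₂ = 13.6×10⁻⁶×2.386 + 29×10⁻⁶×1.421 = 7.36586×10⁻⁵ m/K
ΔT = 4.78×10⁻³ / 7.36586×10⁻⁵ = 64.894 K
T = 13.3 + 64.894 = 78.194 °C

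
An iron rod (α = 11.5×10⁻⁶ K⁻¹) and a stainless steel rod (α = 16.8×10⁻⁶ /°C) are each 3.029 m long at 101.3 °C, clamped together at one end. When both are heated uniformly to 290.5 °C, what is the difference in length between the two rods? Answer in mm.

ΔT = 189.2 K
iron: ΔL = 11.5×10⁻⁶ × 3.029 m × 189.2 = 6.5905×10⁻³ m = 6.5905 mm
stainless steel: ΔL = 16.8×10⁻⁶ × 3.029 m × 189.2 = 9.6279×10⁻³ m = 9.6279 mm
difference = 9.6279 − 6.5905 = 3.0374 mm

3.04 mm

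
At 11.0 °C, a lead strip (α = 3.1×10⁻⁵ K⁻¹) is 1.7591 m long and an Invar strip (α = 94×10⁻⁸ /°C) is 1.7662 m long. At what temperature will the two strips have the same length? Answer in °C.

L₁(1 + α₁ΔT) = L₂(1 + α₂ΔT) ⇒ ΔT = (L₂ − L₁)/(α₁L₁ − α₂L₂)
L₂ − L₁ = 1.7662 − 1.7591 = 7.10×10⁻³ m
α₁L₁ − α₂L₂ = 3.1×10⁻⁵×1.7591 − 94×10⁻⁸×1.7662 = 5.2871872×10⁻⁵ m/K
ΔT = 7.10×10⁻³ / 5.2871872×10⁻⁵ = 134.287 K
T = 11.0 + 134.287 = 145.287 °C

T = 145.3 °C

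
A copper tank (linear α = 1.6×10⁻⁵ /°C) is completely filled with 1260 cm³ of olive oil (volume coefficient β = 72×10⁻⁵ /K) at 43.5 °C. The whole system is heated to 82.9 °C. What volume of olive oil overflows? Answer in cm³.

33.4 cm³

The tank also expands: β_container ≈ 3α = 4.8×10⁻⁵ /K
Net overflow = V₀(β_liq − 3α_cont)ΔT
β − 3α = 7.20×10⁻⁴ − 4.8×10⁻⁵ = 6.72×10⁻⁴ /K; ΔT = 39.4 K
ΔV = 1260 × 6.72×10⁻⁴ × 39.4 = 33.4 cm³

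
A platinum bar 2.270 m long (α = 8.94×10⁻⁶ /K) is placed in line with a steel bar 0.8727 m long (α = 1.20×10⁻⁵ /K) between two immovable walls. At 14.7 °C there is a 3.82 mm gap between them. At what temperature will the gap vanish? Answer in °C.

T = 139 °C

Gap closes when ΔL₁ + ΔL₂ = 3.82 mm = 3.82×10⁻³ m
(α₁L₁ + α₂L₂)ΔT = g
α₁L₁ + α₂L₂ = 8.94×10⁻⁶×2.270 + 1.20×10⁻⁵×0.8727 = 3.07662×10⁻⁵ m/K
ΔT = 3.82×10⁻³ / 3.07662×10⁻⁵ = 124.16 K
T = 14.7 + 124.16 = 138.86 °C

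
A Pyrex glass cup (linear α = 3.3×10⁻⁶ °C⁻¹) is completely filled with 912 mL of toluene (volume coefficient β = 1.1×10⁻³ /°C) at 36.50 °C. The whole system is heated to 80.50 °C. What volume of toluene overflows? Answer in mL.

43.7 mL

The cup also expands: β_container ≈ 3α = 9.9×10⁻⁶ /K
Net overflow = V₀(β_liq − 3α_cont)ΔT
β − 3α = 1.10×10⁻³ − 9.9×10⁻⁶ = 1.0901×10⁻³ /K; ΔT = 44.00 K
ΔV = 912 × 1.0901×10⁻³ × 44.00 = 43.7 mL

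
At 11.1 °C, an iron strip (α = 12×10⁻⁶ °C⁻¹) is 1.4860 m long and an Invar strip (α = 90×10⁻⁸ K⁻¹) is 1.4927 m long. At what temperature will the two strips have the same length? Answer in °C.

T = 417.4 °C

Equal length when α₁L₁ΔT − α₂L₂ΔT = L₂ − L₁ = 6.70×10⁻³ m
α₁L₁ = 1.7832×10⁻⁵, α₂L₂ = 1.34343×10⁻⁶ → Δ(αL) = 1.648857×10⁻⁵ m/K
ΔT = 6.70×10⁻³ / 1.648857×10⁻⁵ = 406.342 K, so T = 11.1 + 406.342 = 417.442 °C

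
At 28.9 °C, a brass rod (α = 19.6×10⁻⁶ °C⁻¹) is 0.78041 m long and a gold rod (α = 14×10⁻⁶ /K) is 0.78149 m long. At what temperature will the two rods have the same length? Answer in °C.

T = 276.9 °C

Equal length when α₁L₁ΔT − α₂L₂ΔT = L₂ − L₁ = 1.08×10⁻³ m
α₁L₁ = 1.5296036×10⁻⁵, α₂L₂ = 1.094086×10⁻⁵ → Δ(αL) = 4.355176×10⁻⁶ m/K
ΔT = 1.08×10⁻³ / 4.355176×10⁻⁶ = 247.981 K, so T = 28.9 + 247.981 = 276.881 °C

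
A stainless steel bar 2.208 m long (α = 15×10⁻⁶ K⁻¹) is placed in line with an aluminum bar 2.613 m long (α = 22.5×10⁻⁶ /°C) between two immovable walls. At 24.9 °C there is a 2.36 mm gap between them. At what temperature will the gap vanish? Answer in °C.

T = 50.6 °C

Gap closes when ΔL₁ + ΔL₂ = 2.36 mm = 2.36×10⁻³ m
(α₁L₁ + α₂L₂)ΔT = g
α₁L₁ + α₂L₂ = 15×10⁻⁶×2.208 + 22.5×10⁻⁶×2.613 = 9.19125×10⁻⁵ m/K
ΔT = 2.36×10⁻³ / 9.19125×10⁻⁵ = 25.677 K
T = 24.9 + 25.677 = 50.577 °C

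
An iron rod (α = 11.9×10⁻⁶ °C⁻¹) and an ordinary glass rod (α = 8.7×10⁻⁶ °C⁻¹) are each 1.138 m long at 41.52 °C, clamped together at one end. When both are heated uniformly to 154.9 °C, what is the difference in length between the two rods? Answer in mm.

ΔT = 113.38 K
iron: ΔL = 11.9×10⁻⁶ × 1.138 m × 113.38 = 1.5354×10⁻³ m = 1.5354 mm
ordinary glass: ΔL = 8.7×10⁻⁶ × 1.138 m × 113.38 = 1.1225×10⁻³ m = 1.1225 mm
difference = 1.5354 − 1.1225 = 0.4129 mm

0.413 mm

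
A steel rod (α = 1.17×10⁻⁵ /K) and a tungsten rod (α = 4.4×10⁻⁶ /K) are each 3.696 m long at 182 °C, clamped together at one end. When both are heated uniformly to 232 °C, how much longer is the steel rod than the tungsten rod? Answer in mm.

ΔT = 50 K
steel: ΔL = 1.17×10⁻⁵ × 3.696 m × 50 = 2.1622×10⁻³ m = 2.1622 mm
tungsten: ΔL = 4.4×10⁻⁶ × 3.696 m × 50 = 8.1312×10⁻⁴ m = 0.81312 mm
difference = 2.1622 − 0.81312 = 1.34908 mm

1.35 mm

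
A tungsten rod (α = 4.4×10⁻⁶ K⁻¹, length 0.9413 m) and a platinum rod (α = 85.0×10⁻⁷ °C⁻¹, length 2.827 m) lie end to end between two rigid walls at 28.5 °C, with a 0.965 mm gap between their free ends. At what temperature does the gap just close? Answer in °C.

Gap closes when ΔL₁ + ΔL₂ = 0.965 mm = 9.65×10⁻⁴ m
(α₁L₁ + α₂L₂)ΔT = g
α₁L₁ + α₂L₂ = 4.4×10⁻⁶×0.9413 + 85.0×10⁻⁷×2.827 = 2.817122×10⁻⁵ m/K
ΔT = 9.65×10⁻⁴ / 2.817122×10⁻⁵ = 34.255 K
T = 28.5 + 34.255 = 62.755 °C

T = 62.8 °C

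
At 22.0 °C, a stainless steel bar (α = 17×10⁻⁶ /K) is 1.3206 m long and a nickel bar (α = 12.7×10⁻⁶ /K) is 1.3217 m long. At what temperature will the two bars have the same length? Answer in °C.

T = 216.2 °C

L₁(1 + α₁ΔT) = L₂(1 + α₂ΔT) ⇒ ΔT = (L₂ − L₁)/(α₁L₁ − α₂L₂)
L₂ − L₁ = 1.3217 − 1.3206 = 1.10×10⁻³ m
α₁L₁ − α₂L₂ = 17×10⁻⁶×1.3206 − 12.7×10⁻⁶×1.3217 = 5.66461×10⁻⁶ m/K
ΔT = 1.10×10⁻³ / 5.66461×10⁻⁶ = 194.188 K
T = 22.0 + 194.188 = 216.188 °C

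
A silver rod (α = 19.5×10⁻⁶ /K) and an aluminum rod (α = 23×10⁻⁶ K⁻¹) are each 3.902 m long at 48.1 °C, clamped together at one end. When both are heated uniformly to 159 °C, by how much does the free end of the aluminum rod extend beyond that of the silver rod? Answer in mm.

ΔT = 110.9 K
silver: ΔL = 19.5×10⁻⁶ × 3.902 m × 110.9 = 8.4383×10⁻³ m = 8.4383 mm
aluminum: ΔL = 23×10⁻⁶ × 3.902 m × 110.9 = 9.9528×10⁻³ m = 9.9528 mm
difference = 9.9528 − 8.4383 = 1.5145 mm

1.51 mm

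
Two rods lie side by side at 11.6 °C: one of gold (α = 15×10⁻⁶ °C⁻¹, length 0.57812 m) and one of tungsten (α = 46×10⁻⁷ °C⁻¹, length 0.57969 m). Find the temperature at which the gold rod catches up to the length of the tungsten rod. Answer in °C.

Equal length when α₁L₁ΔT − α₂L₂ΔT = L₂ − L₁ = 1.57×10⁻³ m
α₁L₁ = 8.6718×10⁻⁶, α₂L₂ = 2.666574×10⁻⁶ → Δ(αL) = 6.005226×10⁻⁶ m/K
ΔT = 1.57×10⁻³ / 6.005226×10⁻⁶ = 261.439 K, so T = 11.6 + 261.439 = 273.039 °C

T = 273.0 °C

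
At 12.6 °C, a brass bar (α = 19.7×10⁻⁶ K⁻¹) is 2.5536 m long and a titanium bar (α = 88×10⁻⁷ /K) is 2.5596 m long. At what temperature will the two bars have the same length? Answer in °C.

T = 228.6 °C

Equal length when α₁L₁ΔT − α₂L₂ΔT = L₂ − L₁ = 6.00×10⁻³ m
α₁L₁ = 5.030592×10⁻⁵, α₂L₂ = 2.252448×10⁻⁵ → Δ(αL) = 2.778144×10⁻⁵ m/K
ΔT = 6.00×10⁻³ / 2.778144×10⁻⁵ = 215.972 K, so T = 12.6 + 215.972 = 228.572 °C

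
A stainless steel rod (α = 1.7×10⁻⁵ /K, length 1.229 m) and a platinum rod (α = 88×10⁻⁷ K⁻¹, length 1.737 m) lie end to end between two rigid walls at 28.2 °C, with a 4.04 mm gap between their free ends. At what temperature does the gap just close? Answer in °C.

T = 140 °C

Gap closes when ΔL₁ + ΔL₂ = 4.04 mm = 4.04×10⁻³ m
(α₁L₁ + α₂L₂)ΔT = g
α₁L₁ + α₂L₂ = 1.7×10⁻⁵×1.229 + 88×10⁻⁷×1.737 = 3.61786×10⁻⁵ m/K
ΔT = 4.04×10⁻³ / 3.61786×10⁻⁵ = 111.67 K
T = 28.2 + 111.67 = 139.87 °C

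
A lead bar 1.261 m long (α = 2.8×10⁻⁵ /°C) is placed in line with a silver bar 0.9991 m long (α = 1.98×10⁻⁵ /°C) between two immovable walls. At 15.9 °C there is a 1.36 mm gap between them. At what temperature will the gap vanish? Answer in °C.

α₁L₁ = 3.5308×10⁻⁵ m/K, α₂L₂ = 1.978218×10⁻⁵ m/K → total 5.509018×10⁻⁵ m/K
ΔT = g/(α₁L₁+α₂L₂) = 1.36×10⁻³ / 5.509018×10⁻⁵ = 24.687 K
T = 15.9 + 24.687 = 40.587 °C

T = 40.6 °C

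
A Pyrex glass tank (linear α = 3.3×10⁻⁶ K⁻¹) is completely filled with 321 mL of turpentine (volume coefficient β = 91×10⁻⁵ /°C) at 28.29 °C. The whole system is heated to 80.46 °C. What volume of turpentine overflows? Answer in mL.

15.1 mL

The tank also expands: β_container ≈ 3α = 9.9×10⁻⁶ /K
Net overflow = V₀(β_liq − 3α_cont)ΔT
β − 3α = 9.10×10⁻⁴ − 9.9×10⁻⁶ = 9.001×10⁻⁴ /K; ΔT = 52.17 K
ΔV = 321 × 9.001×10⁻⁴ × 52.17 = 15.1 mL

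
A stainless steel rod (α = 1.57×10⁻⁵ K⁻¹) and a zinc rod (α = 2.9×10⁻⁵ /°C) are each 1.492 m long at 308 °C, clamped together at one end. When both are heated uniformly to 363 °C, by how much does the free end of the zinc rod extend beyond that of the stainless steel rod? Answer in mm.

ΔT = 55 K
stainless steel: ΔL = 1.57×10⁻⁵ × 1.492 m × 55 = 1.2883×10⁻³ m = 1.2883 mm
zinc: ΔL = 2.9×10⁻⁵ × 1.492 m × 55 = 2.3797×10⁻³ m = 2.3797 mm
difference = 2.3797 − 1.2883 = 1.0914 mm

1.09 mm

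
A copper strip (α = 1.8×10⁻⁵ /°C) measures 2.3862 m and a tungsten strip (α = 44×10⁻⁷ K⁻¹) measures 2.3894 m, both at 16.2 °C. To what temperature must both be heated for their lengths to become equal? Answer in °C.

L₁(1 + α₁ΔT) = L₂(1 + α₂ΔT) ⇒ ΔT = (L₂ − L₁)/(α₁L₁ − α₂L₂)
L₂ − L₁ = 2.3894 − 2.3862 = 3.20×10⁻³ m
α₁L₁ − α₂L₂ = 1.8×10⁻⁵×2.3862 − 44×10⁻⁷×2.3894 = 3.243824×10⁻⁵ m/K
ΔT = 3.20×10⁻³ / 3.243824×10⁻⁵ = 98.649 K
T = 16.2 + 98.649 = 114.849 °C

T = 114.8 °C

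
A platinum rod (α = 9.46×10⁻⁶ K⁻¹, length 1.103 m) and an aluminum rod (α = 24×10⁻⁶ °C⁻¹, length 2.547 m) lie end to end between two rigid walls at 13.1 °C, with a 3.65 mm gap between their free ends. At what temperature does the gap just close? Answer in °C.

T = 64.1 °C

Gap closes when ΔL₁ + ΔL₂ = 3.65 mm = 3.65×10⁻³ m
(α₁L₁ + α₂L₂)ΔT = g
α₁L₁ + α₂L₂ = 9.46×10⁻⁶×1.103 + 24×10⁻⁶×2.547 = 7.156238×10⁻⁵ m/K
ΔT = 3.65×10⁻³ / 7.156238×10⁻⁵ = 51.004 K
T = 13.1 + 51.004 = 64.104 °C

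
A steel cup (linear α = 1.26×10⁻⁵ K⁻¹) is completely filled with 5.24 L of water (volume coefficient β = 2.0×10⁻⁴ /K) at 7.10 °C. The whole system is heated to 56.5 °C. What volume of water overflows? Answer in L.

0.0420 L

The cup also expands: β_container ≈ 3α = 3.78×10⁻⁵ /K
Net overflow = V₀(β_liq − 3α_cont)ΔT
β − 3α = 2.00×10⁻⁴ − 3.78×10⁻⁵ = 1.622×10⁻⁴ /K; ΔT = 49.40 K
ΔV = 5.24 × 1.622×10⁻⁴ × 49.40 = 0.0420 L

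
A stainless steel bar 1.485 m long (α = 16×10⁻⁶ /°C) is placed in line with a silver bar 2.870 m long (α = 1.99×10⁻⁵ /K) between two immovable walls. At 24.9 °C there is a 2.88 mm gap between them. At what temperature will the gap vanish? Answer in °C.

Gap closes when ΔL₁ + ΔL₂ = 2.88 mm = 2.88×10⁻³ m
(α₁L₁ + α₂L₂)ΔT = g
α₁L₁ + α₂L₂ = 16×10⁻⁶×1.485 + 1.99×10⁻⁵×2.870 = 8.0873×10⁻⁵ m/K
ΔT = 2.88×10⁻³ / 8.0873×10⁻⁵ = 35.611 K
T = 24.9 + 35.611 = 60.511 °C

T = 60.5 °C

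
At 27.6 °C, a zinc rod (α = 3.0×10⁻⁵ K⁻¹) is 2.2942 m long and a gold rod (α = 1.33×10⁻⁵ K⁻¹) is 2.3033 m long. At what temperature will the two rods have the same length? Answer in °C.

T = 265.9 °C

Equal length when α₁L₁ΔT − α₂L₂ΔT = L₂ − L₁ = 9.10×10⁻³ m
α₁L₁ = 6.8826×10⁻⁵, α₂L₂ = 3.063389×10⁻⁵ → Δ(αL) = 3.819211×10⁻⁵ m/K
ΔT = 9.10×10⁻³ / 3.819211×10⁻⁵ = 238.269 K, so T = 27.6 + 238.269 = 265.869 °C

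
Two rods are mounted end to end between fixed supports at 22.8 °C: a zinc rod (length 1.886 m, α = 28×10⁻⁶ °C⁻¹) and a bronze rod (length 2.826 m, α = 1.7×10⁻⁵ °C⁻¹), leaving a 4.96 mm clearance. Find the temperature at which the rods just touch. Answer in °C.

α₁L₁ = 5.2808×10⁻⁵ m/K, α₂L₂ = 4.8042×10⁻⁵ m/K → total 1.0085×10⁻⁴ m/K
ΔT = g/(α₁L₁+α₂L₂) = 4.96×10⁻³ / 1.0085×10⁻⁴ = 49.182 K
T = 22.8 + 49.182 = 71.982 °C

T = 72.0 °C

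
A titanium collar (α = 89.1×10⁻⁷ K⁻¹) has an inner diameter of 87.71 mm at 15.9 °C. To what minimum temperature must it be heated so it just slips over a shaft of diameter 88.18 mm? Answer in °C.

Required Δd = 88.18 − 87.71 = 0.47 mm
Δd = αd₀ΔT ⇒ ΔT = Δd/(αd₀) = 0.47 / (89.1×10⁻⁷ × 87.71) = 601.41 K
T_min = 15.9 + 601.41 = 617.31 °C

T = 617 °C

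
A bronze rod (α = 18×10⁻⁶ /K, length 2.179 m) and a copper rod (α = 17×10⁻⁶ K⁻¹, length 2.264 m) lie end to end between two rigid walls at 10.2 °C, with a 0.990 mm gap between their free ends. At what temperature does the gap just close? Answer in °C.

T = 22.9 °C

Gap closes when ΔL₁ + ΔL₂ = 0.990 mm = 9.90×10⁻⁴ m
(α₁L₁ + α₂L₂)ΔT = g
α₁L₁ + α₂L₂ = 18×10⁻⁶×2.179 + 17×10⁻⁶×2.264 = 7.771×10⁻⁵ m/K
ΔT = 9.90×10⁻⁴ / 7.771×10⁻⁵ = 12.740 K
T = 10.2 + 12.740 = 22.940 °C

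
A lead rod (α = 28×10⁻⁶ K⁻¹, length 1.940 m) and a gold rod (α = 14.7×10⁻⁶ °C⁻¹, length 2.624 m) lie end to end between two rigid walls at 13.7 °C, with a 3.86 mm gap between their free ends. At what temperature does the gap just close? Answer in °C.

α₁L₁ = 5.432×10⁻⁵ m/K, α₂L₂ = 3.85728×10⁻⁵ m/K → total 9.28928×10⁻⁵ m/K
ΔT = g/(α₁L₁+α₂L₂) = 3.86×10⁻³ / 9.28928×10⁻⁵ = 41.553 K
T = 13.7 + 41.553 = 55.253 °C

T = 55.3 °C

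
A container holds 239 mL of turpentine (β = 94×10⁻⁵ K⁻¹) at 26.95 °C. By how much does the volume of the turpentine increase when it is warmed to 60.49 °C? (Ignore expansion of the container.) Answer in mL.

ΔV = 7.54 mL

|ΔT| = |60.49 − 26.95| = 33.54 K
ΔV = βV₀ΔT = (94×10⁻⁵)(239)(33.54) = 7.54 mL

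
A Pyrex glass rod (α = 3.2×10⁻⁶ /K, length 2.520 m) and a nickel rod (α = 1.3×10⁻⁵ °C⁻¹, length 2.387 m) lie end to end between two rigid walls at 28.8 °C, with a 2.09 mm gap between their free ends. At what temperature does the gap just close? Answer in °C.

Gap closes when ΔL₁ + ΔL₂ = 2.09 mm = 2.09×10⁻³ m
(α₁L₁ + α₂L₂)ΔT = g
α₁L₁ + α₂L₂ = 3.2×10⁻⁶×2.520 + 1.3×10⁻⁵×2.387 = 3.9095×10⁻⁵ m/K
ΔT = 2.09×10⁻³ / 3.9095×10⁻⁵ = 53.460 K
T = 28.8 + 53.460 = 82.260 °C

T = 82.3 °C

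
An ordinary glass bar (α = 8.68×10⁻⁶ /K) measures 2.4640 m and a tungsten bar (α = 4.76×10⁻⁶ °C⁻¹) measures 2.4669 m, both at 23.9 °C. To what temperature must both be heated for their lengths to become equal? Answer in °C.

T = 324.6 °C

Equal length when α₁L₁ΔT − α₂L₂ΔT = L₂ − L₁ = 2.90×10⁻³ m
α₁L₁ = 2.138752×10⁻⁵, α₂L₂ = 1.1742444×10⁻⁵ → Δ(αL) = 9.645076×10⁻⁶ m/K
ΔT = 2.90×10⁻³ / 9.645076×10⁻⁶ = 300.672 K, so T = 23.9 + 300.672 = 324.572 °C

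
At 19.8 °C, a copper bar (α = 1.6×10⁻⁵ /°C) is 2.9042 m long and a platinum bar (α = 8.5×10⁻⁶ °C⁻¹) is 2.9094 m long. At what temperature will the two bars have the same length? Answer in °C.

T = 259.0 °C

Equal length when α₁L₁ΔT − α₂L₂ΔT = L₂ − L₁ = 5.20×10⁻³ m
α₁L₁ = 4.64672×10⁻⁵, α₂L₂ = 2.47299×10⁻⁵ → Δ(αL) = 2.17373×10⁻⁵ m/K
ΔT = 5.20×10⁻³ / 2.17373×10⁻⁵ = 239.220 K, so T = 19.8 + 239.220 = 259.020 °C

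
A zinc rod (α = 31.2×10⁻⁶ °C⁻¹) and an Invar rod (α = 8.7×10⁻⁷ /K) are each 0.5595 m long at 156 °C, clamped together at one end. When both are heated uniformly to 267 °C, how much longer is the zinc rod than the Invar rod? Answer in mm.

ΔT = 111 K
zinc: ΔL = 31.2×10⁻⁶ × 0.5595 m × 111 = 1.9377×10⁻³ m = 1.9377 mm
Invar: ΔL = 8.7×10⁻⁷ × 0.5595 m × 111 = 5.4031×10⁻⁵ m = 0.054031 mm
difference = 1.9377 − 0.054031 = 1.883669 mm

1.88 mm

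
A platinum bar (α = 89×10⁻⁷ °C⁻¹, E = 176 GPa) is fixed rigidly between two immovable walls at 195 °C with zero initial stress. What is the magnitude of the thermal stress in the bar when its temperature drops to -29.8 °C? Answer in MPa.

σ = 352 MPa

Fully constrained: the free strain ε = αΔT is blocked, so σ = Eε = EαΔT.
|ΔT| = 224.8 K
σ = 176×10⁹ × 89×10⁻⁷ × 224.8 = 3.52×10⁸ Pa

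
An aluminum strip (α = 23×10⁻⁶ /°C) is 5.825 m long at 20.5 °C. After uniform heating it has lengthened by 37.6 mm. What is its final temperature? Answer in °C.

ΔL = αL₀ΔT ⇒ ΔT = ΔL / (αL₀)
ΔT = 37.6×10⁻³ m / (23×10⁻⁶ × 5.825 m) = 280.65 K
T = 20.5 + 280.65 = 301.15 °C

T = 301 °C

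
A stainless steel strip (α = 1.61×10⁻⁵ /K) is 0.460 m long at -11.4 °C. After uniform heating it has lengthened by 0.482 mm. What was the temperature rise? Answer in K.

ΔL = αL₀ΔT ⇒ ΔT = ΔL / (αL₀)
ΔT = 0.482×10⁻³ m / (1.61×10⁻⁵ × 0.460 m) = 65.082 K

ΔT = 65.1 K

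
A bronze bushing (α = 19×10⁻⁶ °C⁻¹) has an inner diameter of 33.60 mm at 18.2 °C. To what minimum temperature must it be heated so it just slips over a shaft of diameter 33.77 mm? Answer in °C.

Required Δd = 33.77 − 33.60 = 0.17 mm
Δd = αd₀ΔT ⇒ ΔT = Δd/(αd₀) = 0.17 / (19×10⁻⁶ × 33.60) = 266.29 K
T_min = 18.2 + 266.29 = 284.49 °C

T = 284 °C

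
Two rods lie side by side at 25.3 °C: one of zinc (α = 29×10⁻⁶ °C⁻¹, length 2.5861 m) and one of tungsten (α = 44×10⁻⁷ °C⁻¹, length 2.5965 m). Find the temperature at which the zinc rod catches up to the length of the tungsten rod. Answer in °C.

T = 188.9 °C

L₁(1 + α₁ΔT) = L₂(1 + α₂ΔT) ⇒ ΔT = (L₂ − L₁)/(α₁L₁ − α₂L₂)
L₂ − L₁ = 2.5965 − 2.5861 = 1.04×10⁻² m
α₁L₁ − α₂L₂ = 29×10⁻⁶×2.5861 − 44×10⁻⁷×2.5965 = 6.35723×10⁻⁵ m/K
ΔT = 1.04×10⁻² / 6.35723×10⁻⁵ = 163.593 K
T = 25.3 + 163.593 = 188.893 °C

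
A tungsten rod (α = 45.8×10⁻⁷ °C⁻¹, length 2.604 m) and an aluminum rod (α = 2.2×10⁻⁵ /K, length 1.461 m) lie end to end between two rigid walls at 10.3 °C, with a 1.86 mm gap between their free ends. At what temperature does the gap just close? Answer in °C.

Gap closes when ΔL₁ + ΔL₂ = 1.86 mm = 1.86×10⁻³ m
(α₁L₁ + α₂L₂)ΔT = g
α₁L₁ + α₂L₂ = 45.8×10⁻⁷×2.604 + 2.2×10⁻⁵×1.461 = 4.406832×10⁻⁵ m/K
ΔT = 1.86×10⁻³ / 4.406832×10⁻⁵ = 42.207 K
T = 10.3 + 42.207 = 52.507 °C

T = 52.5 °C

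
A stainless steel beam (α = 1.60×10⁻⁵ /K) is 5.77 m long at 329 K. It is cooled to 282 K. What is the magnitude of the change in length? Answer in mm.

ΔL = 4.34 mm

|ΔT| = |282 − 329| = 47 K
ΔL = αL₀ΔT = (1.60×10⁻⁵)(5.77)(47) = 4.34×10⁻³ m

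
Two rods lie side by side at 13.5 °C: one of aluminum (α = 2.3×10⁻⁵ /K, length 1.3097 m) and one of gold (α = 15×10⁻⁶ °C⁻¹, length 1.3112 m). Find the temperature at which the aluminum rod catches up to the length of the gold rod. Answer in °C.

T = 157.0 °C

Equal length when α₁L₁ΔT − α₂L₂ΔT = L₂ − L₁ = 1.50×10⁻³ m
α₁L₁ = 3.01231×10⁻⁵, α₂L₂ = 1.9668×10⁻⁵ → Δ(αL) = 1.04551×10⁻⁵ m/K
ΔT = 1.50×10⁻³ / 1.04551×10⁻⁵ = 143.471 K, so T = 13.5 + 143.471 = 156.971 °C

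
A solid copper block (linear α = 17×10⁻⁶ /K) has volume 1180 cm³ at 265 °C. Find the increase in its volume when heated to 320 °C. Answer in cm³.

ΔV = 3.31 cm³

Isotropic solid: β ≈ 3α = 5.1×10⁻⁵ /K; ΔT = 55 K
ΔV = 3αV₀ΔT = 3(17×10⁻⁶)(1180)(55) = 3.31 cm³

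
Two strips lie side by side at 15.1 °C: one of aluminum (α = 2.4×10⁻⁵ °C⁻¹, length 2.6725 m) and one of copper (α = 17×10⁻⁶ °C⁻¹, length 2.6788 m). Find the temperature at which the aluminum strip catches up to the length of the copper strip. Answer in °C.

T = 353.8 °C

L₁(1 + α₁ΔT) = L₂(1 + α₂ΔT) ⇒ ΔT = (L₂ − L₁)/(α₁L₁ − α₂L₂)
L₂ − L₁ = 2.6788 − 2.6725 = 6.30×10⁻³ m
α₁L₁ − α₂L₂ = 2.4×10⁻⁵×2.6725 − 17×10⁻⁶×2.6788 = 1.86004×10⁻⁵ m/K
ΔT = 6.30×10⁻³ / 1.86004×10⁻⁵ = 338.702 K
T = 15.1 + 338.702 = 353.802 °C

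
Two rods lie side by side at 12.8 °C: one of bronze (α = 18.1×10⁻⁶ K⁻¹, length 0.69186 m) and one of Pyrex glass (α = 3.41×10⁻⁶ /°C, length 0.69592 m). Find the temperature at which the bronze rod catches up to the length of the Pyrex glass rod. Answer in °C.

L₁(1 + α₁ΔT) = L₂(1 + α₂ΔT) ⇒ ΔT = (L₂ − L₁)/(α₁L₁ − α₂L₂)
L₂ − L₁ = 0.69592 − 0.69186 = 4.06×10⁻³ m
α₁L₁ − α₂L₂ = 18.1×10⁻⁶×0.69186 − 3.41×10⁻⁶×0.69592 = 1.01495788×10⁻⁵ m/K
ΔT = 4.06×10⁻³ / 1.01495788×10⁻⁵ = 400.017 K
T = 12.8 + 400.017 = 412.817 °C

T = 412.8 °C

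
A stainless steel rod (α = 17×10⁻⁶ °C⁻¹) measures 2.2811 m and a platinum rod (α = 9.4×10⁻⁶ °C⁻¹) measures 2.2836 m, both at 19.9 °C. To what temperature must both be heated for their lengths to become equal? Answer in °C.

L₁(1 + α₁ΔT) = L₂(1 + α₂ΔT) ⇒ ΔT = (L₂ − L₁)/(α₁L₁ − α₂L₂)
L₂ − L₁ = 2.2836 − 2.2811 = 2.50×10⁻³ m
α₁L₁ − α₂L₂ = 17×10⁻⁶×2.2811 − 9.4×10⁻⁶×2.2836 = 1.731286×10⁻⁵ m/K
ΔT = 2.50×10⁻³ / 1.731286×10⁻⁵ = 144.401 K
T = 19.9 + 144.401 = 164.301 °C

T = 164.3 °C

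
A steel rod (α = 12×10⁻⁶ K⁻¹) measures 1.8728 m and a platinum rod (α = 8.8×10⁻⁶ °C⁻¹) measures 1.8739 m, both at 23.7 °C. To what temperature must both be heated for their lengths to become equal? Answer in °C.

T = 207.5 °C

Equal length when α₁L₁ΔT − α₂L₂ΔT = L₂ − L₁ = 1.10×10⁻³ m
α₁L₁ = 2.24736×10⁻⁵, α₂L₂ = 1.649032×10⁻⁵ → Δ(αL) = 5.98328×10⁻⁶ m/K
ΔT = 1.10×10⁻³ / 5.98328×10⁻⁶ = 183.846 K, so T = 23.7 + 183.846 = 207.546 °C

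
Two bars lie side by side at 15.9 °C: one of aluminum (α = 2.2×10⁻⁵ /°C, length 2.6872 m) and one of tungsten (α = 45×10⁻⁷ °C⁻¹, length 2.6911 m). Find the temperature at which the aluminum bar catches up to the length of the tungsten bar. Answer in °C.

L₁(1 + α₁ΔT) = L₂(1 + α₂ΔT) ⇒ ΔT = (L₂ − L₁)/(α₁L₁ − α₂L₂)
L₂ − L₁ = 2.6911 − 2.6872 = 3.90×10⁻³ m
α₁L₁ − α₂L₂ = 2.2×10⁻⁵×2.6872 − 45×10⁻⁷×2.6911 = 4.700845×10⁻⁵ m/K
ΔT = 3.90×10⁻³ / 4.700845×10⁻⁵ = 82.9638 K
T = 15.9 + 82.9638 = 98.8638 °C

T = 98.86 °C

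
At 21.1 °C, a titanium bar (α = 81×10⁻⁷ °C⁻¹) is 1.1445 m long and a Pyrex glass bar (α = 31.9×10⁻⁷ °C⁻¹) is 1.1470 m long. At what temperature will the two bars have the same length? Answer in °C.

T = 466.6 °C

L₁(1 + α₁ΔT) = L₂(1 + α₂ΔT) ⇒ ΔT = (L₂ − L₁)/(α₁L₁ − α₂L₂)
L₂ − L₁ = 1.1470 − 1.1445 = 2.50×10⁻³ m
α₁L₁ − α₂L₂ = 81×10⁻⁷×1.1445 − 31.9×10⁻⁷×1.1470 = 5.61152×10⁻⁶ m/K
ΔT = 2.50×10⁻³ / 5.61152×10⁻⁶ = 445.512 K
T = 21.1 + 445.512 = 466.612 °C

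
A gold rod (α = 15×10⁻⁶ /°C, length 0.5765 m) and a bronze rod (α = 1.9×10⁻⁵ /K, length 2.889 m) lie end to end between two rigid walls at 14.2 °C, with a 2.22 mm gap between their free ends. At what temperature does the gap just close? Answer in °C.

T = 49.1 °C

α₁L₁ = 8.6475×10⁻⁶ m/K, α₂L₂ = 5.4891×10⁻⁵ m/K → total 6.35385×10⁻⁵ m/K
ΔT = g/(α₁L₁+α₂L₂) = 2.22×10⁻³ / 6.35385×10⁻⁵ = 34.939 K
T = 14.2 + 34.939 = 49.139 °C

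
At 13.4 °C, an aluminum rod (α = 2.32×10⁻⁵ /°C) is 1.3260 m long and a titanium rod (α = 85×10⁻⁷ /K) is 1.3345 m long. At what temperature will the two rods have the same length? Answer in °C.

L₁(1 + α₁ΔT) = L₂(1 + α₂ΔT) ⇒ ΔT = (L₂ − L₁)/(α₁L₁ − α₂L₂)
L₂ − L₁ = 1.3345 − 1.3260 = 8.50×10⁻³ m
α₁L₁ − α₂L₂ = 2.32×10⁻⁵×1.3260 − 85×10⁻⁷×1.3345 = 1.941995×10⁻⁵ m/K
ΔT = 8.50×10⁻³ / 1.941995×10⁻⁵ = 437.694 K
T = 13.4 + 437.694 = 451.094 °C

T = 451.1 °C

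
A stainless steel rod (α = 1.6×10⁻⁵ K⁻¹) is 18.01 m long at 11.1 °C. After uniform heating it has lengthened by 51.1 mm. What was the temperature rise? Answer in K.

ΔL = αL₀ΔT ⇒ ΔT = ΔL / (αL₀)
ΔT = 51.1×10⁻³ m / (1.6×10⁻⁵ × 18.01 m) = 177.33 K

ΔT = 177 K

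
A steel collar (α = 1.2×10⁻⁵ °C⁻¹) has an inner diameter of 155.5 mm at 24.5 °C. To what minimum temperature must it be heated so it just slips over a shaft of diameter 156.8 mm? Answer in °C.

T = 721 °C

Required Δd = 156.8 − 155.5 = 1.3 mm
Δd = αd₀ΔT ⇒ ΔT = Δd/(αd₀) = 1.3 / (1.2×10⁻⁵ × 155.5) = 696.68 K
T_min = 24.5 + 696.68 = 721.18 °C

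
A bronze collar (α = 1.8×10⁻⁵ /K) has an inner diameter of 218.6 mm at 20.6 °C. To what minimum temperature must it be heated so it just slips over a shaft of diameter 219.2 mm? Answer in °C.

T = 173 °C

Required Δd = 219.2 − 218.6 = 0.6 mm
Δd = αd₀ΔT ⇒ ΔT = Δd/(αd₀) = 0.6 / (1.8×10⁻⁵ × 218.6) = 152.49 K
T_min = 20.6 + 152.49 = 173.09 °C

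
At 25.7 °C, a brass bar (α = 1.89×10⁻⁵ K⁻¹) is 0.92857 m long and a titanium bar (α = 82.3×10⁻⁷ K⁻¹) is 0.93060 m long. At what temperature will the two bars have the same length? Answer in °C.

T = 230.9 °C

Equal length when α₁L₁ΔT − α₂L₂ΔT = L₂ − L₁ = 2.03×10⁻³ m
α₁L₁ = 1.7549973×10⁻⁵, α₂L₂ = 7.658838×10⁻⁶ → Δ(αL) = 9.891135×10⁻⁶ m/K
ΔT = 2.03×10⁻³ / 9.891135×10⁻⁶ = 205.234 K, so T = 25.7 + 205.234 = 230.934 °C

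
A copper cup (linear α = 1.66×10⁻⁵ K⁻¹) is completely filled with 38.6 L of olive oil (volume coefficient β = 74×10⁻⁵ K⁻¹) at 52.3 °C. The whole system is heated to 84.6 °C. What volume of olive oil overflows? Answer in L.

0.861 L

The cup also expands: β_container ≈ 3α = 4.98×10⁻⁵ /K
Net overflow = V₀(β_liq − 3α_cont)ΔT
β − 3α = 7.40×10⁻⁴ − 4.98×10⁻⁵ = 6.902×10⁻⁴ /K; ΔT = 32.3 K
ΔV = 38.6 × 6.902×10⁻⁴ × 32.3 = 0.861 L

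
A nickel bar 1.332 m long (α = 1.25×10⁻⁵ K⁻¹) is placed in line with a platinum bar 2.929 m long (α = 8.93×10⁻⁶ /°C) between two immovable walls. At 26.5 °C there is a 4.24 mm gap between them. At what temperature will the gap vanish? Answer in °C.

T = 126 °C

Gap closes when ΔL₁ + ΔL₂ = 4.24 mm = 4.24×10⁻³ m
(α₁L₁ + α₂L₂)ΔT = g
α₁L₁ + α₂L₂ = 1.25×10⁻⁵×1.332 + 8.93×10⁻⁶×2.929 = 4.280597×10⁻⁵ m/K
ΔT = 4.24×10⁻³ / 4.280597×10⁻⁵ = 99.05 K
T = 26.5 + 99.05 = 125.55 °C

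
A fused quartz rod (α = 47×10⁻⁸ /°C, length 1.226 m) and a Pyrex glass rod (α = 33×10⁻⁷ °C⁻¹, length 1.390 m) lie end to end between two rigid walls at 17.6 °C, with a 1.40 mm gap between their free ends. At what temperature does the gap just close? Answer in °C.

T = 289 °C

α₁L₁ = 5.7622×10⁻⁷ m/K, α₂L₂ = 4.587×10⁻⁶ m/K → total 5.16322×10⁻⁶ m/K
ΔT = g/(α₁L₁+α₂L₂) = 1.40×10⁻³ / 5.16322×10⁻⁶ = 271.15 K
T = 17.6 + 271.15 = 288.75 °C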